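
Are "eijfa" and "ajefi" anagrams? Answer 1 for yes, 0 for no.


Strings: "eijfa", "ajefi"
Sorted first:  aefij
Sorted second: aefij
Sorted forms match => anagrams

1


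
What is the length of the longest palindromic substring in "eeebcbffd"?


Input: "eeebcbffd"
Checking substrings for palindromes:
  [0:3] "eee" (len 3) => palindrome
  [3:6] "bcb" (len 3) => palindrome
  [0:2] "ee" (len 2) => palindrome
  [1:3] "ee" (len 2) => palindrome
  [6:8] "ff" (len 2) => palindrome
Longest palindromic substring: "eee" with length 3

3


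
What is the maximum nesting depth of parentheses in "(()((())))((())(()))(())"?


Input: "(()((())))((())(()))(())"
Tracking depth:
  Position 0 '(': depth becomes 1
  Position 1 '(': depth becomes 2
  Position 2 ')': depth becomes 1
  Position 3 '(': depth becomes 2
  Position 4 '(': depth becomes 3
  Position 5 '(': depth becomes 4
  Position 6 ')': depth becomes 3
  Position 7 ')': depth becomes 2
  Position 8 ')': depth becomes 1
  Position 9 ')': depth becomes 0
  Position 10 '(': depth becomes 1
  Position 11 '(': depth becomes 2
  Position 12 '(': depth becomes 3
  Position 13 ')': depth becomes 2
  Position 14 ')': depth becomes 1
  Position 15 '(': depth becomes 2
  Position 16 '(': depth becomes 3
  Position 17 ')': depth becomes 2
  Position 18 ')': depth becomes 1
  Position 19 ')': depth becomes 0
  Position 20 '(': depth becomes 1
  Position 21 '(': depth becomes 2
  Position 22 ')': depth becomes 1
  Position 23 ')': depth becomes 0
Maximum depth reached: 4

4


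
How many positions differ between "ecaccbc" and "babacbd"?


Comparing "ecaccbc" and "babacbd" position by position:
  Position 0: 'e' vs 'b' => DIFFER
  Position 1: 'c' vs 'a' => DIFFER
  Position 2: 'a' vs 'b' => DIFFER
  Position 3: 'c' vs 'a' => DIFFER
  Position 4: 'c' vs 'c' => same
  Position 5: 'b' vs 'b' => same
  Position 6: 'c' vs 'd' => DIFFER
Positions that differ: 5

5


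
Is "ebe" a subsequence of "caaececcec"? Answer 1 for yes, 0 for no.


Check if "ebe" is a subsequence of "caaececcec"
Greedy scan:
  Position 0 ('c'): no match needed
  Position 1 ('a'): no match needed
  Position 2 ('a'): no match needed
  Position 3 ('e'): matches sub[0] = 'e'
  Position 4 ('c'): no match needed
  Position 5 ('e'): no match needed
  Position 6 ('c'): no match needed
  Position 7 ('c'): no match needed
  Position 8 ('e'): no match needed
  Position 9 ('c'): no match needed
Only matched 1/3 characters => not a subsequence

0


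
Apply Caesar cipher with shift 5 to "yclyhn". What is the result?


Caesar cipher: shift "yclyhn" by 5
  'y' (pos 24) + 5 = pos 3 = 'd'
  'c' (pos 2) + 5 = pos 7 = 'h'
  'l' (pos 11) + 5 = pos 16 = 'q'
  'y' (pos 24) + 5 = pos 3 = 'd'
  'h' (pos 7) + 5 = pos 12 = 'm'
  'n' (pos 13) + 5 = pos 18 = 's'
Result: dhqdms

dhqdms


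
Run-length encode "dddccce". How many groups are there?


Input: dddccce
Scanning for consecutive runs:
  Group 1: 'd' x 3 (positions 0-2)
  Group 2: 'c' x 3 (positions 3-5)
  Group 3: 'e' x 1 (positions 6-6)
Total groups: 3

3


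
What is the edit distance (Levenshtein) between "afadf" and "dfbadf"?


Computing edit distance: "afadf" -> "dfbadf"
DP table:
           d    f    b    a    d    f
      0    1    2    3    4    5    6
  a   1    1    2    3    3    4    5
  f   2    2    1    2    3    4    4
  a   3    3    2    2    2    3    4
  d   4    3    3    3    3    2    3
  f   5    4    3    4    4    3    2
Edit distance = dp[5][6] = 2

2


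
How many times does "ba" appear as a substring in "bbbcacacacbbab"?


Searching for "ba" in "bbbcacacacbbab"
Scanning each position:
  Position 0: "bb" => no
  Position 1: "bb" => no
  Position 2: "bc" => no
  Position 3: "ca" => no
  Position 4: "ac" => no
  Position 5: "ca" => no
  Position 6: "ac" => no
  Position 7: "ca" => no
  Position 8: "ac" => no
  Position 9: "cb" => no
  Position 10: "bb" => no
  Position 11: "ba" => MATCH
  Position 12: "ab" => no
Total occurrences: 1

1


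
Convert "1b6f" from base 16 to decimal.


Input: "1b6f" in base 16
Positional expansion:
  Digit '1' (value 1) x 16^3 = 4096
  Digit 'b' (value 11) x 16^2 = 2816
  Digit '6' (value 6) x 16^1 = 96
  Digit 'f' (value 15) x 16^0 = 15
Sum = 7023

7023


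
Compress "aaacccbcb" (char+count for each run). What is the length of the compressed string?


Input: aaacccbcb
Runs:
  'a' x 3 => "a3"
  'c' x 3 => "c3"
  'b' x 1 => "b1"
  'c' x 1 => "c1"
  'b' x 1 => "b1"
Compressed: "a3c3b1c1b1"
Compressed length: 10

10


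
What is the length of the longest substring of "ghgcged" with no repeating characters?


Input: "ghgcged"
Sliding window (track last position of each char):
  Position 0 ('g'): window [0,0] length 1 -- new best
  Position 1 ('h'): window [0,1] length 2 -- new best
  Position 2 ('g'): repeat (last at 0), move window start to 1
  Position 2 ('g'): window [1,2] length 2
  Position 3 ('c'): window [1,3] length 3 -- new best
  Position 4 ('g'): repeat (last at 2), move window start to 3
  Position 4 ('g'): window [3,4] length 2
  Position 5 ('e'): window [3,5] length 3
  Position 6 ('d'): window [3,6] length 4 -- new best
Longest substring with no repeats: "cged" with length 4

4


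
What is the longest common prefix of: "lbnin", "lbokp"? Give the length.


Words: lbnin, lbokp
  Position 0: all 'l' => match
  Position 1: all 'b' => match
  Position 2: ('n', 'o') => mismatch, stop
LCP = "lb" (length 2)

2


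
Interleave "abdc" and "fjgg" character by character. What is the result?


Interleaving "abdc" and "fjgg":
  Position 0: 'a' from first, 'f' from second => "af"
  Position 1: 'b' from first, 'j' from second => "bj"
  Position 2: 'd' from first, 'g' from second => "dg"
  Position 3: 'c' from first, 'g' from second => "cg"
Result: afbjdgcg

afbjdgcg


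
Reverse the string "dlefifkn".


Input: dlefifkn
Reading characters right to left:
  Position 7: 'n'
  Position 6: 'k'
  Position 5: 'f'
  Position 4: 'i'
  Position 3: 'f'
  Position 2: 'e'
  Position 1: 'l'
  Position 0: 'd'
Reversed: nkfifeld

nkfifeld


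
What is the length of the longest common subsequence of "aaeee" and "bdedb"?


LCS of "aaeee" and "bdedb"
DP table:
           b    d    e    d    b
      0    0    0    0    0    0
  a   0    0    0    0    0    0
  a   0    0    0    0    0    0
  e   0    0    0    1    1    1
  e   0    0    0    1    1    1
  e   0    0    0    1    1    1
LCS length = dp[5][5] = 1

1


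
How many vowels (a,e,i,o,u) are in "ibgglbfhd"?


Input: ibgglbfhd
Checking each character:
  'i' at position 0: vowel (running total: 1)
  'b' at position 1: consonant
  'g' at position 2: consonant
  'g' at position 3: consonant
  'l' at position 4: consonant
  'b' at position 5: consonant
  'f' at position 6: consonant
  'h' at position 7: consonant
  'd' at position 8: consonant
Total vowels: 1

1


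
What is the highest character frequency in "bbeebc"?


Input: bbeebc
Character counts:
  'b': 3
  'c': 1
  'e': 2
Maximum frequency: 3

3


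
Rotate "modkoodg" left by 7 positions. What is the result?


Input: "modkoodg", rotate left by 7
First 7 characters: "modkood"
Remaining characters: "g"
Concatenate remaining + first: "g" + "modkood" = "gmodkood"

gmodkood


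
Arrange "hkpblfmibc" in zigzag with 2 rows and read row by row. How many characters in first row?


Zigzag "hkpblfmibc" into 2 rows:
Placing characters:
  'h' => row 0
  'k' => row 1
  'p' => row 0
  'b' => row 1
  'l' => row 0
  'f' => row 1
  'm' => row 0
  'i' => row 1
  'b' => row 0
  'c' => row 1
Rows:
  Row 0: "hplmb"
  Row 1: "kbfic"
First row length: 5

5


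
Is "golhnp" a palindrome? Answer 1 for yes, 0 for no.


Input: golhnp
Reversed: pnhlog
  Compare pos 0 ('g') with pos 5 ('p'): MISMATCH
  Compare pos 1 ('o') with pos 4 ('n'): MISMATCH
  Compare pos 2 ('l') with pos 3 ('h'): MISMATCH
Result: not a palindrome

0


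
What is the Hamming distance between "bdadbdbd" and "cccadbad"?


Comparing "bdadbdbd" and "cccadbad" position by position:
  Position 0: 'b' vs 'c' => differ
  Position 1: 'd' vs 'c' => differ
  Position 2: 'a' vs 'c' => differ
  Position 3: 'd' vs 'a' => differ
  Position 4: 'b' vs 'd' => differ
  Position 5: 'd' vs 'b' => differ
  Position 6: 'b' vs 'a' => differ
  Position 7: 'd' vs 'd' => same
Total differences (Hamming distance): 7

7


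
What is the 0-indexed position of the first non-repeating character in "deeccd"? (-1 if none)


Input: deeccd
Character frequencies:
  'c': 2
  'd': 2
  'e': 2
Scanning left to right for freq == 1:
  Position 0 ('d'): freq=2, skip
  Position 1 ('e'): freq=2, skip
  Position 2 ('e'): freq=2, skip
  Position 3 ('c'): freq=2, skip
  Position 4 ('c'): freq=2, skip
  Position 5 ('d'): freq=2, skip
  No unique character found => answer = -1

-1


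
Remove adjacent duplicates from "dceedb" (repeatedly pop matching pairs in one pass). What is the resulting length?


Input: dceedb
Stack-based adjacent duplicate removal:
  Read 'd': push. Stack: d
  Read 'c': push. Stack: dc
  Read 'e': push. Stack: dce
  Read 'e': matches stack top 'e' => pop. Stack: dc
  Read 'd': push. Stack: dcd
  Read 'b': push. Stack: dcdb
Final stack: "dcdb" (length 4)

4


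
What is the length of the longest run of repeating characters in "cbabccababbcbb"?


Input: "cbabccababbcbb"
Scanning for longest run:
  Position 1 ('b'): new char, reset run to 1
  Position 2 ('a'): new char, reset run to 1
  Position 3 ('b'): new char, reset run to 1
  Position 4 ('c'): new char, reset run to 1
  Position 5 ('c'): continues run of 'c', length=2
  Position 6 ('a'): new char, reset run to 1
  Position 7 ('b'): new char, reset run to 1
  Position 8 ('a'): new char, reset run to 1
  Position 9 ('b'): new char, reset run to 1
  Position 10 ('b'): continues run of 'b', length=2
  Position 11 ('c'): new char, reset run to 1
  Position 12 ('b'): new char, reset run to 1
  Position 13 ('b'): continues run of 'b', length=2
Longest run: 'c' with length 2

2


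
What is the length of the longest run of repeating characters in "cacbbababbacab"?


Input: "cacbbababbacab"
Scanning for longest run:
  Position 1 ('a'): new char, reset run to 1
  Position 2 ('c'): new char, reset run to 1
  Position 3 ('b'): new char, reset run to 1
  Position 4 ('b'): continues run of 'b', length=2
  Position 5 ('a'): new char, reset run to 1
  Position 6 ('b'): new char, reset run to 1
  Position 7 ('a'): new char, reset run to 1
  Position 8 ('b'): new char, reset run to 1
  Position 9 ('b'): continues run of 'b', length=2
  Position 10 ('a'): new char, reset run to 1
  Position 11 ('c'): new char, reset run to 1
  Position 12 ('a'): new char, reset run to 1
  Position 13 ('b'): new char, reset run to 1
Longest run: 'b' with length 2

2


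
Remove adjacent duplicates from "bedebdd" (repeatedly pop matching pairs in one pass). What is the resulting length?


Input: bedebdd
Stack-based adjacent duplicate removal:
  Read 'b': push. Stack: b
  Read 'e': push. Stack: be
  Read 'd': push. Stack: bed
  Read 'e': push. Stack: bede
  Read 'b': push. Stack: bedeb
  Read 'd': push. Stack: bedebd
  Read 'd': matches stack top 'd' => pop. Stack: bedeb
Final stack: "bedeb" (length 5)

5


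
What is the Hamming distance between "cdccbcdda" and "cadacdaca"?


Comparing "cdccbcdda" and "cadacdaca" position by position:
  Position 0: 'c' vs 'c' => same
  Position 1: 'd' vs 'a' => differ
  Position 2: 'c' vs 'd' => differ
  Position 3: 'c' vs 'a' => differ
  Position 4: 'b' vs 'c' => differ
  Position 5: 'c' vs 'd' => differ
  Position 6: 'd' vs 'a' => differ
  Position 7: 'd' vs 'c' => differ
  Position 8: 'a' vs 'a' => same
Total differences (Hamming distance): 7

7


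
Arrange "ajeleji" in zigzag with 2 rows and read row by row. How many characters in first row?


Zigzag "ajeleji" into 2 rows:
Placing characters:
  'a' => row 0
  'j' => row 1
  'e' => row 0
  'l' => row 1
  'e' => row 0
  'j' => row 1
  'i' => row 0
Rows:
  Row 0: "aeei"
  Row 1: "jlj"
First row length: 4

4


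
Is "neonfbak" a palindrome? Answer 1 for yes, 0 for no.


Input: neonfbak
Reversed: kabfnoen
  Compare pos 0 ('n') with pos 7 ('k'): MISMATCH
  Compare pos 1 ('e') with pos 6 ('a'): MISMATCH
  Compare pos 2 ('o') with pos 5 ('b'): MISMATCH
  Compare pos 3 ('n') with pos 4 ('f'): MISMATCH
Result: not a palindrome

0


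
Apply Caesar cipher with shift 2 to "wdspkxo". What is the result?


Caesar cipher: shift "wdspkxo" by 2
  'w' (pos 22) + 2 = pos 24 = 'y'
  'd' (pos 3) + 2 = pos 5 = 'f'
  's' (pos 18) + 2 = pos 20 = 'u'
  'p' (pos 15) + 2 = pos 17 = 'r'
  'k' (pos 10) + 2 = pos 12 = 'm'
  'x' (pos 23) + 2 = pos 25 = 'z'
  'o' (pos 14) + 2 = pos 16 = 'q'
Result: yfurmzq

yfurmzq


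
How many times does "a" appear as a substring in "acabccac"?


Searching for "a" in "acabccac"
Scanning each position:
  Position 0: "a" => MATCH
  Position 1: "c" => no
  Position 2: "a" => MATCH
  Position 3: "b" => no
  Position 4: "c" => no
  Position 5: "c" => no
  Position 6: "a" => MATCH
  Position 7: "c" => no
Total occurrences: 3

3


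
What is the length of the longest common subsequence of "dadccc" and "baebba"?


LCS of "dadccc" and "baebba"
DP table:
           b    a    e    b    b    a
      0    0    0    0    0    0    0
  d   0    0    0    0    0    0    0
  a   0    0    1    1    1    1    1
  d   0    0    1    1    1    1    1
  c   0    0    1    1    1    1    1
  c   0    0    1    1    1    1    1
  c   0    0    1    1    1    1    1
LCS length = dp[6][6] = 1

1


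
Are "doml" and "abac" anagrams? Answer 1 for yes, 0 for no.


Strings: "doml", "abac"
Sorted first:  dlmo
Sorted second: aabc
Differ at position 0: 'd' vs 'a' => not anagrams

0


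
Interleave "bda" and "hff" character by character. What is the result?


Interleaving "bda" and "hff":
  Position 0: 'b' from first, 'h' from second => "bh"
  Position 1: 'd' from first, 'f' from second => "df"
  Position 2: 'a' from first, 'f' from second => "af"
Result: bhdfaf

bhdfaf


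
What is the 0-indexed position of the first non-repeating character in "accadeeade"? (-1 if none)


Input: accadeeade
Character frequencies:
  'a': 3
  'c': 2
  'd': 2
  'e': 3
Scanning left to right for freq == 1:
  Position 0 ('a'): freq=3, skip
  Position 1 ('c'): freq=2, skip
  Position 2 ('c'): freq=2, skip
  Position 3 ('a'): freq=3, skip
  Position 4 ('d'): freq=2, skip
  Position 5 ('e'): freq=3, skip
  Position 6 ('e'): freq=3, skip
  Position 7 ('a'): freq=3, skip
  Position 8 ('d'): freq=2, skip
  Position 9 ('e'): freq=3, skip
  No unique character found => answer = -1

-1


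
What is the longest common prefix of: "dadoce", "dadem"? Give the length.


Words: dadoce, dadem
  Position 0: all 'd' => match
  Position 1: all 'a' => match
  Position 2: all 'd' => match
  Position 3: ('o', 'e') => mismatch, stop
LCP = "dad" (length 3)

3


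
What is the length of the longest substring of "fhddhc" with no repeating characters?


Input: "fhddhc"
Sliding window (track last position of each char):
  Position 0 ('f'): window [0,0] length 1 -- new best
  Position 1 ('h'): window [0,1] length 2 -- new best
  Position 2 ('d'): window [0,2] length 3 -- new best
  Position 3 ('d'): repeat (last at 2), move window start to 3
  Position 3 ('d'): window [3,3] length 1
  Position 4 ('h'): window [3,4] length 2
  Position 5 ('c'): window [3,5] length 3
Longest substring with no repeats: "fhd" with length 3

3


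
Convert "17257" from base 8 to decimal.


Input: "17257" in base 8
Positional expansion:
  Digit '1' (value 1) x 8^4 = 4096
  Digit '7' (value 7) x 8^3 = 3584
  Digit '2' (value 2) x 8^2 = 128
  Digit '5' (value 5) x 8^1 = 40
  Digit '7' (value 7) x 8^0 = 7
Sum = 7855

7855


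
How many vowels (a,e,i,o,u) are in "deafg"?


Input: deafg
Checking each character:
  'd' at position 0: consonant
  'e' at position 1: vowel (running total: 1)
  'a' at position 2: vowel (running total: 2)
  'f' at position 3: consonant
  'g' at position 4: consonant
Total vowels: 2

2


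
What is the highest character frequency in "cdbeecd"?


Input: cdbeecd
Character counts:
  'b': 1
  'c': 2
  'd': 2
  'e': 2
Maximum frequency: 2

2


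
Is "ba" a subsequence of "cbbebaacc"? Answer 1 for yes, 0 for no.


Check if "ba" is a subsequence of "cbbebaacc"
Greedy scan:
  Position 0 ('c'): no match needed
  Position 1 ('b'): matches sub[0] = 'b'
  Position 2 ('b'): no match needed
  Position 3 ('e'): no match needed
  Position 4 ('b'): no match needed
  Position 5 ('a'): matches sub[1] = 'a'
  Position 6 ('a'): no match needed
  Position 7 ('c'): no match needed
  Position 8 ('c'): no match needed
All 2 characters matched => is a subsequence

1


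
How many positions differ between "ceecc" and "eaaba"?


Comparing "ceecc" and "eaaba" position by position:
  Position 0: 'c' vs 'e' => DIFFER
  Position 1: 'e' vs 'a' => DIFFER
  Position 2: 'e' vs 'a' => DIFFER
  Position 3: 'c' vs 'b' => DIFFER
  Position 4: 'c' vs 'a' => DIFFER
Positions that differ: 5

5


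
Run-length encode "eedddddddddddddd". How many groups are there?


Input: eedddddddddddddd
Scanning for consecutive runs:
  Group 1: 'e' x 2 (positions 0-1)
  Group 2: 'd' x 14 (positions 2-15)
Total groups: 2

2


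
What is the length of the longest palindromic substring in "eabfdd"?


Input: "eabfdd"
Checking substrings for palindromes:
  [4:6] "dd" (len 2) => palindrome
Longest palindromic substring: "dd" with length 2

2


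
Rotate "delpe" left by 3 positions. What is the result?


Input: "delpe", rotate left by 3
First 3 characters: "del"
Remaining characters: "pe"
Concatenate remaining + first: "pe" + "del" = "pedel"

pedel


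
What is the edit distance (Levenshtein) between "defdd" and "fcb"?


Computing edit distance: "defdd" -> "fcb"
DP table:
           f    c    b
      0    1    2    3
  d   1    1    2    3
  e   2    2    2    3
  f   3    2    3    3
  d   4    3    3    4
  d   5    4    4    4
Edit distance = dp[5][3] = 4

4


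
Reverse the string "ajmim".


Input: ajmim
Reading characters right to left:
  Position 4: 'm'
  Position 3: 'i'
  Position 2: 'm'
  Position 1: 'j'
  Position 0: 'a'
Reversed: mimja

mimja


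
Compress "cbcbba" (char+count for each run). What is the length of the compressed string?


Input: cbcbba
Runs:
  'c' x 1 => "c1"
  'b' x 1 => "b1"
  'c' x 1 => "c1"
  'b' x 2 => "b2"
  'a' x 1 => "a1"
Compressed: "c1b1c1b2a1"
Compressed length: 10

10


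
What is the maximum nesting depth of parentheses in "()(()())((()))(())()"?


Input: "()(()())((()))(())()"
Tracking depth:
  Position 0 '(': depth becomes 1
  Position 1 ')': depth becomes 0
  Position 2 '(': depth becomes 1
  Position 3 '(': depth becomes 2
  Position 4 ')': depth becomes 1
  Position 5 '(': depth becomes 2
  Position 6 ')': depth becomes 1
  Position 7 ')': depth becomes 0
  Position 8 '(': depth becomes 1
  Position 9 '(': depth becomes 2
  Position 10 '(': depth becomes 3
  Position 11 ')': depth becomes 2
  Position 12 ')': depth becomes 1
  Position 13 ')': depth becomes 0
  Position 14 '(': depth becomes 1
  Position 15 '(': depth becomes 2
  Position 16 ')': depth becomes 1
  Position 17 ')': depth becomes 0
  Position 18 '(': depth becomes 1
  Position 19 ')': depth becomes 0
Maximum depth reached: 3

3


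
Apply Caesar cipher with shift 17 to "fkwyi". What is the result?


Caesar cipher: shift "fkwyi" by 17
  'f' (pos 5) + 17 = pos 22 = 'w'
  'k' (pos 10) + 17 = pos 1 = 'b'
  'w' (pos 22) + 17 = pos 13 = 'n'
  'y' (pos 24) + 17 = pos 15 = 'p'
  'i' (pos 8) + 17 = pos 25 = 'z'
Result: wbnpz

wbnpz


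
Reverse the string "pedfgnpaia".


Input: pedfgnpaia
Reading characters right to left:
  Position 9: 'a'
  Position 8: 'i'
  Position 7: 'a'
  Position 6: 'p'
  Position 5: 'n'
  Position 4: 'g'
  Position 3: 'f'
  Position 2: 'd'
  Position 1: 'e'
  Position 0: 'p'
Reversed: aiapngfdep

aiapngfdep


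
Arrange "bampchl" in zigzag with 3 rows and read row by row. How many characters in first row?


Zigzag "bampchl" into 3 rows:
Placing characters:
  'b' => row 0
  'a' => row 1
  'm' => row 2
  'p' => row 1
  'c' => row 0
  'h' => row 1
  'l' => row 2
Rows:
  Row 0: "bc"
  Row 1: "aph"
  Row 2: "ml"
First row length: 2

2


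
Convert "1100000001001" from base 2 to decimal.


Input: "1100000001001" in base 2
Positional expansion:
  Digit '1' (value 1) x 2^12 = 4096
  Digit '1' (value 1) x 2^11 = 2048
  Digit '0' (value 0) x 2^10 = 0
  Digit '0' (value 0) x 2^9 = 0
  Digit '0' (value 0) x 2^8 = 0
  Digit '0' (value 0) x 2^7 = 0
  Digit '0' (value 0) x 2^6 = 0
  Digit '0' (value 0) x 2^5 = 0
  Digit '0' (value 0) x 2^4 = 0
  Digit '1' (value 1) x 2^3 = 8
  Digit '0' (value 0) x 2^2 = 0
  Digit '0' (value 0) x 2^1 = 0
  Digit '1' (value 1) x 2^0 = 1
Sum = 6153

6153


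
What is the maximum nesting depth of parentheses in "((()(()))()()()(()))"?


Input: "((()(()))()()()(()))"
Tracking depth:
  Position 0 '(': depth becomes 1
  Position 1 '(': depth becomes 2
  Position 2 '(': depth becomes 3
  Position 3 ')': depth becomes 2
  Position 4 '(': depth becomes 3
  Position 5 '(': depth becomes 4
  Position 6 ')': depth becomes 3
  Position 7 ')': depth becomes 2
  Position 8 ')': depth becomes 1
  Position 9 '(': depth becomes 2
  Position 10 ')': depth becomes 1
  Position 11 '(': depth becomes 2
  Position 12 ')': depth becomes 1
  Position 13 '(': depth becomes 2
  Position 14 ')': depth becomes 1
  Position 15 '(': depth becomes 2
  Position 16 '(': depth becomes 3
  Position 17 ')': depth becomes 2
  Position 18 ')': depth becomes 1
  Position 19 ')': depth becomes 0
Maximum depth reached: 4

4


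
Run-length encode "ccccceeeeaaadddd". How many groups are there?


Input: ccccceeeeaaadddd
Scanning for consecutive runs:
  Group 1: 'c' x 5 (positions 0-4)
  Group 2: 'e' x 4 (positions 5-8)
  Group 3: 'a' x 3 (positions 9-11)
  Group 4: 'd' x 4 (positions 12-15)
Total groups: 4

4


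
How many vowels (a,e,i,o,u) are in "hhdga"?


Input: hhdga
Checking each character:
  'h' at position 0: consonant
  'h' at position 1: consonant
  'd' at position 2: consonant
  'g' at position 3: consonant
  'a' at position 4: vowel (running total: 1)
Total vowels: 1

1


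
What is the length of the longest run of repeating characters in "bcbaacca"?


Input: "bcbaacca"
Scanning for longest run:
  Position 1 ('c'): new char, reset run to 1
  Position 2 ('b'): new char, reset run to 1
  Position 3 ('a'): new char, reset run to 1
  Position 4 ('a'): continues run of 'a', length=2
  Position 5 ('c'): new char, reset run to 1
  Position 6 ('c'): continues run of 'c', length=2
  Position 7 ('a'): new char, reset run to 1
Longest run: 'a' with length 2

2


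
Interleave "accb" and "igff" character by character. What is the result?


Interleaving "accb" and "igff":
  Position 0: 'a' from first, 'i' from second => "ai"
  Position 1: 'c' from first, 'g' from second => "cg"
  Position 2: 'c' from first, 'f' from second => "cf"
  Position 3: 'b' from first, 'f' from second => "bf"
Result: aicgcfbf

aicgcfbf


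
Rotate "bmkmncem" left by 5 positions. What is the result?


Input: "bmkmncem", rotate left by 5
First 5 characters: "bmkmn"
Remaining characters: "cem"
Concatenate remaining + first: "cem" + "bmkmn" = "cembmkmn"

cembmkmn


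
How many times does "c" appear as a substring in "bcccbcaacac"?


Searching for "c" in "bcccbcaacac"
Scanning each position:
  Position 0: "b" => no
  Position 1: "c" => MATCH
  Position 2: "c" => MATCH
  Position 3: "c" => MATCH
  Position 4: "b" => no
  Position 5: "c" => MATCH
  Position 6: "a" => no
  Position 7: "a" => no
  Position 8: "c" => MATCH
  Position 9: "a" => no
  Position 10: "c" => MATCH
Total occurrences: 6

6


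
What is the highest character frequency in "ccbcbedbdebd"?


Input: ccbcbedbdebd
Character counts:
  'b': 4
  'c': 3
  'd': 3
  'e': 2
Maximum frequency: 4

4


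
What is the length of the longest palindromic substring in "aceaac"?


Input: "aceaac"
Checking substrings for palindromes:
  [3:5] "aa" (len 2) => palindrome
Longest palindromic substring: "aa" with length 2

2


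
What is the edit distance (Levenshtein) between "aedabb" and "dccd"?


Computing edit distance: "aedabb" -> "dccd"
DP table:
           d    c    c    d
      0    1    2    3    4
  a   1    1    2    3    4
  e   2    2    2    3    4
  d   3    2    3    3    3
  a   4    3    3    4    4
  b   5    4    4    4    5
  b   6    5    5    5    5
Edit distance = dp[6][4] = 5

5


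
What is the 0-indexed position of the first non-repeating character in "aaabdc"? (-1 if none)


Input: aaabdc
Character frequencies:
  'a': 3
  'b': 1
  'c': 1
  'd': 1
Scanning left to right for freq == 1:
  Position 0 ('a'): freq=3, skip
  Position 1 ('a'): freq=3, skip
  Position 2 ('a'): freq=3, skip
  Position 3 ('b'): unique! => answer = 3

3


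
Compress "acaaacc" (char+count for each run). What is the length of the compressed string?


Input: acaaacc
Runs:
  'a' x 1 => "a1"
  'c' x 1 => "c1"
  'a' x 3 => "a3"
  'c' x 2 => "c2"
Compressed: "a1c1a3c2"
Compressed length: 8

8


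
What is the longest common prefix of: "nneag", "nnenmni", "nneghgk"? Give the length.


Words: nneag, nnenmni, nneghgk
  Position 0: all 'n' => match
  Position 1: all 'n' => match
  Position 2: all 'e' => match
  Position 3: ('a', 'n', 'g') => mismatch, stop
LCP = "nne" (length 3)

3


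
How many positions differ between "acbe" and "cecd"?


Comparing "acbe" and "cecd" position by position:
  Position 0: 'a' vs 'c' => DIFFER
  Position 1: 'c' vs 'e' => DIFFER
  Position 2: 'b' vs 'c' => DIFFER
  Position 3: 'e' vs 'd' => DIFFER
Positions that differ: 4

4


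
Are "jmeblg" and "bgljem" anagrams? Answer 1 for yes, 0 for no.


Strings: "jmeblg", "bgljem"
Sorted first:  begjlm
Sorted second: begjlm
Sorted forms match => anagrams

1


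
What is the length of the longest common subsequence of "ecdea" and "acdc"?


LCS of "ecdea" and "acdc"
DP table:
           a    c    d    c
      0    0    0    0    0
  e   0    0    0    0    0
  c   0    0    1    1    1
  d   0    0    1    2    2
  e   0    0    1    2    2
  a   0    1    1    2    2
LCS length = dp[5][4] = 2

2


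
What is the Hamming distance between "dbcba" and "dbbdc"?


Comparing "dbcba" and "dbbdc" position by position:
  Position 0: 'd' vs 'd' => same
  Position 1: 'b' vs 'b' => same
  Position 2: 'c' vs 'b' => differ
  Position 3: 'b' vs 'd' => differ
  Position 4: 'a' vs 'c' => differ
Total differences (Hamming distance): 3

3


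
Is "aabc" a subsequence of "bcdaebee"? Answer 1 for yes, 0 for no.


Check if "aabc" is a subsequence of "bcdaebee"
Greedy scan:
  Position 0 ('b'): no match needed
  Position 1 ('c'): no match needed
  Position 2 ('d'): no match needed
  Position 3 ('a'): matches sub[0] = 'a'
  Position 4 ('e'): no match needed
  Position 5 ('b'): no match needed
  Position 6 ('e'): no match needed
  Position 7 ('e'): no match needed
Only matched 1/4 characters => not a subsequence

0


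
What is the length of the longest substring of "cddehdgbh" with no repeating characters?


Input: "cddehdgbh"
Sliding window (track last position of each char):
  Position 0 ('c'): window [0,0] length 1 -- new best
  Position 1 ('d'): window [0,1] length 2 -- new best
  Position 2 ('d'): repeat (last at 1), move window start to 2
  Position 2 ('d'): window [2,2] length 1
  Position 3 ('e'): window [2,3] length 2
  Position 4 ('h'): window [2,4] length 3 -- new best
  Position 5 ('d'): repeat (last at 2), move window start to 3
  Position 5 ('d'): window [3,5] length 3
  Position 6 ('g'): window [3,6] length 4 -- new best
  Position 7 ('b'): window [3,7] length 5 -- new best
  Position 8 ('h'): repeat (last at 4), move window start to 5
  Position 8 ('h'): window [5,8] length 4
Longest substring with no repeats: "ehdgb" with length 5

5


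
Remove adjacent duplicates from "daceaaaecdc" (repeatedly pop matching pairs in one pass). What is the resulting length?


Input: daceaaaecdc
Stack-based adjacent duplicate removal:
  Read 'd': push. Stack: d
  Read 'a': push. Stack: da
  Read 'c': push. Stack: dac
  Read 'e': push. Stack: dace
  Read 'a': push. Stack: dacea
  Read 'a': matches stack top 'a' => pop. Stack: dace
  Read 'a': push. Stack: dacea
  Read 'e': push. Stack: daceae
  Read 'c': push. Stack: daceaec
  Read 'd': push. Stack: daceaecd
  Read 'c': push. Stack: daceaecdc
Final stack: "daceaecdc" (length 9)

9


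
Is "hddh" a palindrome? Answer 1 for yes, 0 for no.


Input: hddh
Reversed: hddh
  Compare pos 0 ('h') with pos 3 ('h'): match
  Compare pos 1 ('d') with pos 2 ('d'): match
Result: palindrome

1


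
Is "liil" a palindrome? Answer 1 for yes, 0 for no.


Input: liil
Reversed: liil
  Compare pos 0 ('l') with pos 3 ('l'): match
  Compare pos 1 ('i') with pos 2 ('i'): match
Result: palindrome

1


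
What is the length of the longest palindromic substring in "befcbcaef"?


Input: "befcbcaef"
Checking substrings for palindromes:
  [3:6] "cbc" (len 3) => palindrome
Longest palindromic substring: "cbc" with length 3

3


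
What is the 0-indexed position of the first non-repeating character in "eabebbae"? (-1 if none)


Input: eabebbae
Character frequencies:
  'a': 2
  'b': 3
  'e': 3
Scanning left to right for freq == 1:
  Position 0 ('e'): freq=3, skip
  Position 1 ('a'): freq=2, skip
  Position 2 ('b'): freq=3, skip
  Position 3 ('e'): freq=3, skip
  Position 4 ('b'): freq=3, skip
  Position 5 ('b'): freq=3, skip
  Position 6 ('a'): freq=2, skip
  Position 7 ('e'): freq=3, skip
  No unique character found => answer = -1

-1


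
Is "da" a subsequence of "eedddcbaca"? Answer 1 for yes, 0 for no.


Check if "da" is a subsequence of "eedddcbaca"
Greedy scan:
  Position 0 ('e'): no match needed
  Position 1 ('e'): no match needed
  Position 2 ('d'): matches sub[0] = 'd'
  Position 3 ('d'): no match needed
  Position 4 ('d'): no match needed
  Position 5 ('c'): no match needed
  Position 6 ('b'): no match needed
  Position 7 ('a'): matches sub[1] = 'a'
  Position 8 ('c'): no match needed
  Position 9 ('a'): no match needed
All 2 characters matched => is a subsequence

1


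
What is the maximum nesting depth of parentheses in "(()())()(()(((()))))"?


Input: "(()())()(()(((()))))"
Tracking depth:
  Position 0 '(': depth becomes 1
  Position 1 '(': depth becomes 2
  Position 2 ')': depth becomes 1
  Position 3 '(': depth becomes 2
  Position 4 ')': depth becomes 1
  Position 5 ')': depth becomes 0
  Position 6 '(': depth becomes 1
  Position 7 ')': depth becomes 0
  Position 8 '(': depth becomes 1
  Position 9 '(': depth becomes 2
  Position 10 ')': depth becomes 1
  Position 11 '(': depth becomes 2
  Position 12 '(': depth becomes 3
  Position 13 '(': depth becomes 4
  Position 14 '(': depth becomes 5
  Position 15 ')': depth becomes 4
  Position 16 ')': depth becomes 3
  Position 17 ')': depth becomes 2
  Position 18 ')': depth becomes 1
  Position 19 ')': depth becomes 0
Maximum depth reached: 5

5


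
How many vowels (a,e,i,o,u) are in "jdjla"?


Input: jdjla
Checking each character:
  'j' at position 0: consonant
  'd' at position 1: consonant
  'j' at position 2: consonant
  'l' at position 3: consonant
  'a' at position 4: vowel (running total: 1)
Total vowels: 1

1


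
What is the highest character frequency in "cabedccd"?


Input: cabedccd
Character counts:
  'a': 1
  'b': 1
  'c': 3
  'd': 2
  'e': 1
Maximum frequency: 3

3


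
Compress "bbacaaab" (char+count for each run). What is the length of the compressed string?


Input: bbacaaab
Runs:
  'b' x 2 => "b2"
  'a' x 1 => "a1"
  'c' x 1 => "c1"
  'a' x 3 => "a3"
  'b' x 1 => "b1"
Compressed: "b2a1c1a3b1"
Compressed length: 10

10


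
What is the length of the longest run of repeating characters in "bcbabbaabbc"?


Input: "bcbabbaabbc"
Scanning for longest run:
  Position 1 ('c'): new char, reset run to 1
  Position 2 ('b'): new char, reset run to 1
  Position 3 ('a'): new char, reset run to 1
  Position 4 ('b'): new char, reset run to 1
  Position 5 ('b'): continues run of 'b', length=2
  Position 6 ('a'): new char, reset run to 1
  Position 7 ('a'): continues run of 'a', length=2
  Position 8 ('b'): new char, reset run to 1
  Position 9 ('b'): continues run of 'b', length=2
  Position 10 ('c'): new char, reset run to 1
Longest run: 'b' with length 2

2


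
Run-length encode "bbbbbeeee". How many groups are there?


Input: bbbbbeeee
Scanning for consecutive runs:
  Group 1: 'b' x 5 (positions 0-4)
  Group 2: 'e' x 4 (positions 5-8)
Total groups: 2

2


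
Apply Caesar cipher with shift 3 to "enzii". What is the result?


Caesar cipher: shift "enzii" by 3
  'e' (pos 4) + 3 = pos 7 = 'h'
  'n' (pos 13) + 3 = pos 16 = 'q'
  'z' (pos 25) + 3 = pos 2 = 'c'
  'i' (pos 8) + 3 = pos 11 = 'l'
  'i' (pos 8) + 3 = pos 11 = 'l'
Result: hqcll

hqcll


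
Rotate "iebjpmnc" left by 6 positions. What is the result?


Input: "iebjpmnc", rotate left by 6
First 6 characters: "iebjpm"
Remaining characters: "nc"
Concatenate remaining + first: "nc" + "iebjpm" = "nciebjpm"

nciebjpm


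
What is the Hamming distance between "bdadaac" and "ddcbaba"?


Comparing "bdadaac" and "ddcbaba" position by position:
  Position 0: 'b' vs 'd' => differ
  Position 1: 'd' vs 'd' => same
  Position 2: 'a' vs 'c' => differ
  Position 3: 'd' vs 'b' => differ
  Position 4: 'a' vs 'a' => same
  Position 5: 'a' vs 'b' => differ
  Position 6: 'c' vs 'a' => differ
Total differences (Hamming distance): 5

5


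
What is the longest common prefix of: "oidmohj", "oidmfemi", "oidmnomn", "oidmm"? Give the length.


Words: oidmohj, oidmfemi, oidmnomn, oidmm
  Position 0: all 'o' => match
  Position 1: all 'i' => match
  Position 2: all 'd' => match
  Position 3: all 'm' => match
  Position 4: ('o', 'f', 'n', 'm') => mismatch, stop
LCP = "oidm" (length 4)

4


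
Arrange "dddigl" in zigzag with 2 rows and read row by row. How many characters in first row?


Zigzag "dddigl" into 2 rows:
Placing characters:
  'd' => row 0
  'd' => row 1
  'd' => row 0
  'i' => row 1
  'g' => row 0
  'l' => row 1
Rows:
  Row 0: "ddg"
  Row 1: "dil"
First row length: 3

3


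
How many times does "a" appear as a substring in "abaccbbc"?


Searching for "a" in "abaccbbc"
Scanning each position:
  Position 0: "a" => MATCH
  Position 1: "b" => no
  Position 2: "a" => MATCH
  Position 3: "c" => no
  Position 4: "c" => no
  Position 5: "b" => no
  Position 6: "b" => no
  Position 7: "c" => no
Total occurrences: 2

2


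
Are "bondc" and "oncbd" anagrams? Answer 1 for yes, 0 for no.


Strings: "bondc", "oncbd"
Sorted first:  bcdno
Sorted second: bcdno
Sorted forms match => anagrams

1


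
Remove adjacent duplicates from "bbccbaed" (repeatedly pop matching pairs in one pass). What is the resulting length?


Input: bbccbaed
Stack-based adjacent duplicate removal:
  Read 'b': push. Stack: b
  Read 'b': matches stack top 'b' => pop. Stack: (empty)
  Read 'c': push. Stack: c
  Read 'c': matches stack top 'c' => pop. Stack: (empty)
  Read 'b': push. Stack: b
  Read 'a': push. Stack: ba
  Read 'e': push. Stack: bae
  Read 'd': push. Stack: baed
Final stack: "baed" (length 4)

4


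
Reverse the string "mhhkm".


Input: mhhkm
Reading characters right to left:
  Position 4: 'm'
  Position 3: 'k'
  Position 2: 'h'
  Position 1: 'h'
  Position 0: 'm'
Reversed: mkhhm

mkhhm


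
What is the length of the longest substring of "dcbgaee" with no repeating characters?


Input: "dcbgaee"
Sliding window (track last position of each char):
  Position 0 ('d'): window [0,0] length 1 -- new best
  Position 1 ('c'): window [0,1] length 2 -- new best
  Position 2 ('b'): window [0,2] length 3 -- new best
  Position 3 ('g'): window [0,3] length 4 -- new best
  Position 4 ('a'): window [0,4] length 5 -- new best
  Position 5 ('e'): window [0,5] length 6 -- new best
  Position 6 ('e'): repeat (last at 5), move window start to 6
  Position 6 ('e'): window [6,6] length 1
Longest substring with no repeats: "dcbgae" with length 6

6


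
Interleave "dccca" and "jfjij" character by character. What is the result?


Interleaving "dccca" and "jfjij":
  Position 0: 'd' from first, 'j' from second => "dj"
  Position 1: 'c' from first, 'f' from second => "cf"
  Position 2: 'c' from first, 'j' from second => "cj"
  Position 3: 'c' from first, 'i' from second => "ci"
  Position 4: 'a' from first, 'j' from second => "aj"
Result: djcfcjciaj

djcfcjciaj


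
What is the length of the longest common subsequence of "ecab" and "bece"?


LCS of "ecab" and "bece"
DP table:
           b    e    c    e
      0    0    0    0    0
  e   0    0    1    1    1
  c   0    0    1    2    2
  a   0    0    1    2    2
  b   0    1    1    2    2
LCS length = dp[4][4] = 2

2


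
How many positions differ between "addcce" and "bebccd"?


Comparing "addcce" and "bebccd" position by position:
  Position 0: 'a' vs 'b' => DIFFER
  Position 1: 'd' vs 'e' => DIFFER
  Position 2: 'd' vs 'b' => DIFFER
  Position 3: 'c' vs 'c' => same
  Position 4: 'c' vs 'c' => same
  Position 5: 'e' vs 'd' => DIFFER
Positions that differ: 4

4


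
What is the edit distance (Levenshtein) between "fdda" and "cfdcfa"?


Computing edit distance: "fdda" -> "cfdcfa"
DP table:
           c    f    d    c    f    a
      0    1    2    3    4    5    6
  f   1    1    1    2    3    4    5
  d   2    2    2    1    2    3    4
  d   3    3    3    2    2    3    4
  a   4    4    4    3    3    3    3
Edit distance = dp[4][6] = 3

3


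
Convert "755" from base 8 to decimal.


Input: "755" in base 8
Positional expansion:
  Digit '7' (value 7) x 8^2 = 448
  Digit '5' (value 5) x 8^1 = 40
  Digit '5' (value 5) x 8^0 = 5
Sum = 493

493


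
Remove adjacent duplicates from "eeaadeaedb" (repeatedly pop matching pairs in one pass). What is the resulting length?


Input: eeaadeaedb
Stack-based adjacent duplicate removal:
  Read 'e': push. Stack: e
  Read 'e': matches stack top 'e' => pop. Stack: (empty)
  Read 'a': push. Stack: a
  Read 'a': matches stack top 'a' => pop. Stack: (empty)
  Read 'd': push. Stack: d
  Read 'e': push. Stack: de
  Read 'a': push. Stack: dea
  Read 'e': push. Stack: deae
  Read 'd': push. Stack: deaed
  Read 'b': push. Stack: deaedb
Final stack: "deaedb" (length 6)

6


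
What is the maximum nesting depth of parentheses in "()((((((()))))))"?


Input: "()((((((()))))))"
Tracking depth:
  Position 0 '(': depth becomes 1
  Position 1 ')': depth becomes 0
  Position 2 '(': depth becomes 1
  Position 3 '(': depth becomes 2
  Position 4 '(': depth becomes 3
  Position 5 '(': depth becomes 4
  Position 6 '(': depth becomes 5
  Position 7 '(': depth becomes 6
  Position 8 '(': depth becomes 7
  Position 9 ')': depth becomes 6
  Position 10 ')': depth becomes 5
  Position 11 ')': depth becomes 4
  Position 12 ')': depth becomes 3
  Position 13 ')': depth becomes 2
  Position 14 ')': depth becomes 1
  Position 15 ')': depth becomes 0
Maximum depth reached: 7

7


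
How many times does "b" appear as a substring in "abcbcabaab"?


Searching for "b" in "abcbcabaab"
Scanning each position:
  Position 0: "a" => no
  Position 1: "b" => MATCH
  Position 2: "c" => no
  Position 3: "b" => MATCH
  Position 4: "c" => no
  Position 5: "a" => no
  Position 6: "b" => MATCH
  Position 7: "a" => no
  Position 8: "a" => no
  Position 9: "b" => MATCH
Total occurrences: 4

4


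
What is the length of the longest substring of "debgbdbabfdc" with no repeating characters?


Input: "debgbdbabfdc"
Sliding window (track last position of each char):
  Position 0 ('d'): window [0,0] length 1 -- new best
  Position 1 ('e'): window [0,1] length 2 -- new best
  Position 2 ('b'): window [0,2] length 3 -- new best
  Position 3 ('g'): window [0,3] length 4 -- new best
  Position 4 ('b'): repeat (last at 2), move window start to 3
  Position 4 ('b'): window [3,4] length 2
  Position 5 ('d'): window [3,5] length 3
  Position 6 ('b'): repeat (last at 4), move window start to 5
  Position 6 ('b'): window [5,6] length 2
  Position 7 ('a'): window [5,7] length 3
  Position 8 ('b'): repeat (last at 6), move window start to 7
  Position 8 ('b'): window [7,8] length 2
  Position 9 ('f'): window [7,9] length 3
  Position 10 ('d'): window [7,10] length 4
  Position 11 ('c'): window [7,11] length 5 -- new best
Longest substring with no repeats: "abfdc" with length 5

5
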